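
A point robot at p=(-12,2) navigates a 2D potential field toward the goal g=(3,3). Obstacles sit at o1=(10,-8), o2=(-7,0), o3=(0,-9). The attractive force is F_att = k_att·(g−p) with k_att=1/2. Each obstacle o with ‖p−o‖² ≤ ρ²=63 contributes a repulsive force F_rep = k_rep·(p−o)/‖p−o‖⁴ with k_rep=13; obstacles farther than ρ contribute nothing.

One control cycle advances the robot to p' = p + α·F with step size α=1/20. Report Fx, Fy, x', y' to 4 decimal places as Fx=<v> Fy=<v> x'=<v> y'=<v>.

Fx=7.4227 Fy=0.5309 x'=-11.6289 y'=2.0265

F_att = 1/2·(g−p) = 1/2·(15,1) = (7.5000,0.5000)
o1: d²=584 > ρ²=63 → inactive
o2: d²=29 ≤ ρ²=63; F_rep = 13·(-5,2)/29² = (-0.0773,0.0309)
o3: d²=265 > ρ²=63 → inactive
F = F_att + ΣF_rep = (7.4227,0.5309)
p' = p + 1/20·F = (-11.6289,2.0265)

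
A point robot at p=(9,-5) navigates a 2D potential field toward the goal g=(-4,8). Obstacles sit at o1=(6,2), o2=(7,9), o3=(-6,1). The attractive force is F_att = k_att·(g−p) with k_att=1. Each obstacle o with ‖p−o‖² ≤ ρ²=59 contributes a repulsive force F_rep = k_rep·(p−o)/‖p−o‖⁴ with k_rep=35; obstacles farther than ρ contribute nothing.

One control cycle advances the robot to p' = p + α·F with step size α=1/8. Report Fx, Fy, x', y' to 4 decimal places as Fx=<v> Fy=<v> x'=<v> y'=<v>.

Fx=-12.9688 Fy=12.9272 x'=7.3789 y'=-3.3841

F_att = 1·(g−p) = 1·(-13,13) = (-13.0000,13.0000)
o1: d²=58 ≤ ρ²=59; F_rep = 35·(3,-7)/58² = (0.0312,-0.0728)
o2: d²=200 > ρ²=59 → inactive
o3: d²=261 > ρ²=59 → inactive
F = F_att + ΣF_rep = (-12.9688,12.9272)
p' = p + 1/8·F = (7.3789,-3.3841)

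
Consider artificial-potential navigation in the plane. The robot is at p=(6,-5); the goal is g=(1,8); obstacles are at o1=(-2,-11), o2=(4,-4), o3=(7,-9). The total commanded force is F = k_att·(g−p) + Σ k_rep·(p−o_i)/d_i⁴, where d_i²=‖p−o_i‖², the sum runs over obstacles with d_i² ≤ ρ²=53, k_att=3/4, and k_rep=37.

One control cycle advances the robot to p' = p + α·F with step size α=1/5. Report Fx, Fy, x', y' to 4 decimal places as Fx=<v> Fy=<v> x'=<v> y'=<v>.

Fx=-0.9180 Fy=8.7821 x'=5.8164 y'=-3.2436

F_att = 3/4·(g−p) = 3/4·(-5,13) = (-3.7500,9.7500)
o1: d²=100 > ρ²=53 → inactive
o2: d²=5 ≤ ρ²=53; F_rep = 37·(2,-1)/5² = (2.9600,-1.4800)
o3: d²=17 ≤ ρ²=53; F_rep = 37·(-1,4)/17² = (-0.1280,0.5121)
F = F_att + ΣF_rep = (-0.9180,8.7821)
p' = p + 1/5·F = (5.8164,-3.2436)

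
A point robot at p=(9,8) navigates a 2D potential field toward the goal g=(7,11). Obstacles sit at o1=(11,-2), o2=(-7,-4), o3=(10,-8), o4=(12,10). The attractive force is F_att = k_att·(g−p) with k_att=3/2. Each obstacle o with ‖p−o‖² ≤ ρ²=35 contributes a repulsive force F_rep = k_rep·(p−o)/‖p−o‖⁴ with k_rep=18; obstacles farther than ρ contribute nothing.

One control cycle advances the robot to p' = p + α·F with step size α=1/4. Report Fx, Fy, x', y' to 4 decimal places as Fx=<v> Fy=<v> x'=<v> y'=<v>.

Fx=-3.3195 Fy=4.2870 x'=8.1701 y'=9.0717

F_att = 3/2·(g−p) = 3/2·(-2,3) = (-3.0000,4.5000)
o1: d²=104 > ρ²=35 → inactive
o2: d²=400 > ρ²=35 → inactive
o3: d²=257 > ρ²=35 → inactive
o4: d²=13 ≤ ρ²=35; F_rep = 18·(-3,-2)/13² = (-0.3195,-0.2130)
F = F_att + ΣF_rep = (-3.3195,4.2870)
p' = p + 1/4·F = (8.1701,9.0717)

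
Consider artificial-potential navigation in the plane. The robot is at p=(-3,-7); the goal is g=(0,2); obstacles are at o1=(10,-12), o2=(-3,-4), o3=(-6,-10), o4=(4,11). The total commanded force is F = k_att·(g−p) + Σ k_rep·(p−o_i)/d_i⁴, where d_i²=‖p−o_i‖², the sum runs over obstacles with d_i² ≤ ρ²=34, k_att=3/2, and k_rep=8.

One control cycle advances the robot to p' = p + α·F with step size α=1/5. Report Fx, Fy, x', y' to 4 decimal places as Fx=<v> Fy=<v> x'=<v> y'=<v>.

Fx=4.5741 Fy=13.2778 x'=-2.0852 y'=-4.3444

F_att = 3/2·(g−p) = 3/2·(3,9) = (4.5000,13.5000)
o1: d²=194 > ρ²=34 → inactive
o2: d²=9 ≤ ρ²=34; F_rep = 8·(0,-3)/9² = (0.0000,-0.2963)
o3: d²=18 ≤ ρ²=34; F_rep = 8·(3,3)/18² = (0.0741,0.0741)
o4: d²=373 > ρ²=34 → inactive
F = F_att + ΣF_rep = (4.5741,13.2778)
p' = p + 1/5·F = (-2.0852,-4.3444)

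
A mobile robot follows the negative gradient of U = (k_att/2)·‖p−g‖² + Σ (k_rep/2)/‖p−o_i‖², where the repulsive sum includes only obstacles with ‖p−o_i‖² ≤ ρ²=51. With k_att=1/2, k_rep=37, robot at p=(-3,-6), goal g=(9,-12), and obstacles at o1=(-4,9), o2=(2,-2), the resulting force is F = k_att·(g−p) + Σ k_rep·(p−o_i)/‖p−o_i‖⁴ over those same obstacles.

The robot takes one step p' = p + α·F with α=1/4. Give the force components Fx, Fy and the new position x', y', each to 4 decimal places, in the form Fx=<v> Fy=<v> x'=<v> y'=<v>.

Fx=5.8899 Fy=-3.0880 x'=-1.5275 y'=-6.7720

F_att = 1/2·(g−p) = 1/2·(12,-6) = (6.0000,-3.0000)
o1: d²=226 > ρ²=51 → inactive
o2: d²=41 ≤ ρ²=51; F_rep = 37·(-5,-4)/41² = (-0.1101,-0.0880)
F = F_att + ΣF_rep = (5.8899,-3.0880)
p' = p + 1/4·F = (-1.5275,-6.7720)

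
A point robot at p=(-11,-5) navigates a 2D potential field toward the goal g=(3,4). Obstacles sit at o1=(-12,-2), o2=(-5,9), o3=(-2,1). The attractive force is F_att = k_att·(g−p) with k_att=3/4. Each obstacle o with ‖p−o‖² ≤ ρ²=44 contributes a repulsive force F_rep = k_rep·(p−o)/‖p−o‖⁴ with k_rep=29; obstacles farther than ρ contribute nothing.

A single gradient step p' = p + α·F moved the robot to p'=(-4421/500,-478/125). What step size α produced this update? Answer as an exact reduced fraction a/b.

α = 1/5

F_att = 3/4·(g−p) = 3/4·(14,9) = (10.5000,6.7500)
o1: d²=10 ≤ ρ²=44; F_rep = 29·(1,-3)/10² = (0.2900,-0.8700)
o2: d²=232 > ρ²=44 → inactive
o3: d²=117 > ρ²=44 → inactive
F = F_att + ΣF_rep = (10.7900,5.8800)
Δp = p'−p = (2.1580,1.1760); α = Δx/Fx = (1079/500) / (1079/100) = 1/5
check: Δy/Fy = (147/125) / (147/25) = 1/5 ✓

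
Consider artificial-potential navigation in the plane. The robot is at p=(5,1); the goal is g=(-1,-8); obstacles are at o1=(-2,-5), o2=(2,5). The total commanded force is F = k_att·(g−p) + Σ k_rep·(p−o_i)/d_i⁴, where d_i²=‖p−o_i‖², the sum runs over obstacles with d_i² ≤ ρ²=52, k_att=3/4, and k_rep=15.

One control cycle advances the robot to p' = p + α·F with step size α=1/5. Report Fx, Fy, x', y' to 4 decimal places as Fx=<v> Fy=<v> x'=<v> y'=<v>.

F_att = 3/4·(g−p) = 3/4·(-6,-9) = (-4.5000,-6.7500)
o1: d²=85 > ρ²=52 → inactive
o2: d²=25 ≤ ρ²=52; F_rep = 15·(3,-4)/25² = (0.0720,-0.0960)
F = F_att + ΣF_rep = (-4.4280,-6.8460)
p' = p + 1/5·F = (4.1144,-0.3692)

Fx=-4.4280 Fy=-6.8460 x'=4.1144 y'=-0.3692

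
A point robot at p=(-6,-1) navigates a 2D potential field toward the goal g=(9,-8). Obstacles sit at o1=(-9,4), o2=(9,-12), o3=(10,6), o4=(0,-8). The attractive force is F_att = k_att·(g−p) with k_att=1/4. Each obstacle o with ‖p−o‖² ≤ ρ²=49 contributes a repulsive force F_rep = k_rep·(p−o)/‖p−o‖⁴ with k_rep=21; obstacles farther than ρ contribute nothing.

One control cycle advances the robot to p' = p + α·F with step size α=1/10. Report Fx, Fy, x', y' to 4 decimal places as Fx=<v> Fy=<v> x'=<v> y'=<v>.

F_att = 1/4·(g−p) = 1/4·(15,-7) = (3.7500,-1.7500)
o1: d²=34 ≤ ρ²=49; F_rep = 21·(3,-5)/34² = (0.0545,-0.0908)
o2: d²=346 > ρ²=49 → inactive
o3: d²=305 > ρ²=49 → inactive
o4: d²=85 > ρ²=49 → inactive
F = F_att + ΣF_rep = (3.8045,-1.8408)
p' = p + 1/10·F = (-5.6196,-1.1841)

Fx=3.8045 Fy=-1.8408 x'=-5.6196 y'=-1.1841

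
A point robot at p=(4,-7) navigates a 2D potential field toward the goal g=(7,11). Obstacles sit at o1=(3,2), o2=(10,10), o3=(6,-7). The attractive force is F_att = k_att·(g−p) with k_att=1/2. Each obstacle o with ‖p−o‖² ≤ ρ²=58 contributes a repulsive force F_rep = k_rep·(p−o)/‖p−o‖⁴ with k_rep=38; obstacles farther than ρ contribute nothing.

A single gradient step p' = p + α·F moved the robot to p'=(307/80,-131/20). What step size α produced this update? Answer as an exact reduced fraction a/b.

α = 1/20

F_att = 1/2·(g−p) = 1/2·(3,18) = (1.5000,9.0000)
o1: d²=82 > ρ²=58 → inactive
o2: d²=325 > ρ²=58 → inactive
o3: d²=4 ≤ ρ²=58; F_rep = 38·(-2,0)/4² = (-4.7500,0.0000)
F = F_att + ΣF_rep = (-3.2500,9.0000)
Δp = p'−p = (-0.1625,0.4500); α = Δx/Fx = (-13/80) / (-13/4) = 1/20
check: Δy/Fy = (9/20) / (9) = 1/20 ✓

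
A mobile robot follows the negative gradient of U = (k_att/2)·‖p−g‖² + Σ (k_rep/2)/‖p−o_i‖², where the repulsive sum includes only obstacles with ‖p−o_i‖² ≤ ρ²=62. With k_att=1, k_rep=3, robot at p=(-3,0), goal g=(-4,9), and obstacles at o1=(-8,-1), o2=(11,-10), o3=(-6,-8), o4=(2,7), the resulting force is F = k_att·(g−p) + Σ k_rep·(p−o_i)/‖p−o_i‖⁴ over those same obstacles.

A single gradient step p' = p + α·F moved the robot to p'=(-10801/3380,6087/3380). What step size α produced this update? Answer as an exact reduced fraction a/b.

α = 1/5

F_att = 1·(g−p) = 1·(-1,9) = (-1.0000,9.0000)
o1: d²=26 ≤ ρ²=62; F_rep = 3·(5,1)/26² = (0.0222,0.0044)
o2: d²=296 > ρ²=62 → inactive
o3: d²=73 > ρ²=62 → inactive
o4: d²=74 > ρ²=62 → inactive
F = F_att + ΣF_rep = (-0.9778,9.0044)
Δp = p'−p = (-0.1956,1.8009); α = Δx/Fx = (-661/3380) / (-661/676) = 1/5
check: Δy/Fy = (6087/3380) / (6087/676) = 1/5 ✓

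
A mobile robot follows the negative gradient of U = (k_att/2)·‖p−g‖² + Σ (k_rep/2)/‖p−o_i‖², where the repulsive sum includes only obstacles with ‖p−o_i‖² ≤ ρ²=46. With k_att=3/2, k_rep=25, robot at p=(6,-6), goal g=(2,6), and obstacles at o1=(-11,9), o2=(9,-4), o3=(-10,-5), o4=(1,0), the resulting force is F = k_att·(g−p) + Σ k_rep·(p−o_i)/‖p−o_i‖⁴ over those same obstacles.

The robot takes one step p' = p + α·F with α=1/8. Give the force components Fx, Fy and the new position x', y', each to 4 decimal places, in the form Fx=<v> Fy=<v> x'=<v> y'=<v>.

Fx=-6.4438 Fy=17.7041 x'=5.1945 y'=-3.7870

F_att = 3/2·(g−p) = 3/2·(-4,12) = (-6.0000,18.0000)
o1: d²=514 > ρ²=46 → inactive
o2: d²=13 ≤ ρ²=46; F_rep = 25·(-3,-2)/13² = (-0.4438,-0.2959)
o3: d²=257 > ρ²=46 → inactive
o4: d²=61 > ρ²=46 → inactive
F = F_att + ΣF_rep = (-6.4438,17.7041)
p' = p + 1/8·F = (5.1945,-3.7870)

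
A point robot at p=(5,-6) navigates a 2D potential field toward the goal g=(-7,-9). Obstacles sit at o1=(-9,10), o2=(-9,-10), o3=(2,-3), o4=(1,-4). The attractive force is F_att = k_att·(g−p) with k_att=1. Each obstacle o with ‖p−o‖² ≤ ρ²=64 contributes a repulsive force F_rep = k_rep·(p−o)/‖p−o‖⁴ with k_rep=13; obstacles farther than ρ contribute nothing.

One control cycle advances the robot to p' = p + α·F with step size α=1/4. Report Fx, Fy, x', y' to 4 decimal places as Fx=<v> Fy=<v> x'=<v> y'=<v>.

F_att = 1·(g−p) = 1·(-12,-3) = (-12.0000,-3.0000)
o1: d²=452 > ρ²=64 → inactive
o2: d²=212 > ρ²=64 → inactive
o3: d²=18 ≤ ρ²=64; F_rep = 13·(3,-3)/18² = (0.1204,-0.1204)
o4: d²=20 ≤ ρ²=64; F_rep = 13·(4,-2)/20² = (0.1300,-0.0650)
F = F_att + ΣF_rep = (-11.7496,-3.1854)
p' = p + 1/4·F = (2.0626,-6.7963)

Fx=-11.7496 Fy=-3.1854 x'=2.0626 y'=-6.7963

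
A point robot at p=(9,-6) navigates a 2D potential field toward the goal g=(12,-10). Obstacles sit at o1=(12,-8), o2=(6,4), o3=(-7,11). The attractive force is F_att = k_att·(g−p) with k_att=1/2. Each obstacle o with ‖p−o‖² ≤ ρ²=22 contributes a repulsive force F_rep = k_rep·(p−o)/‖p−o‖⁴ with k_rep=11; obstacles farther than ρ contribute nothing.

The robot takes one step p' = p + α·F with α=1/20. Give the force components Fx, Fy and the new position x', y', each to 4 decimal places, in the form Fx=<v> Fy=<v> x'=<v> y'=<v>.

F_att = 1/2·(g−p) = 1/2·(3,-4) = (1.5000,-2.0000)
o1: d²=13 ≤ ρ²=22; F_rep = 11·(-3,2)/13² = (-0.1953,0.1302)
o2: d²=109 > ρ²=22 → inactive
o3: d²=545 > ρ²=22 → inactive
F = F_att + ΣF_rep = (1.3047,-1.8698)
p' = p + 1/20·F = (9.0652,-6.0935)

Fx=1.3047 Fy=-1.8698 x'=9.0652 y'=-6.0935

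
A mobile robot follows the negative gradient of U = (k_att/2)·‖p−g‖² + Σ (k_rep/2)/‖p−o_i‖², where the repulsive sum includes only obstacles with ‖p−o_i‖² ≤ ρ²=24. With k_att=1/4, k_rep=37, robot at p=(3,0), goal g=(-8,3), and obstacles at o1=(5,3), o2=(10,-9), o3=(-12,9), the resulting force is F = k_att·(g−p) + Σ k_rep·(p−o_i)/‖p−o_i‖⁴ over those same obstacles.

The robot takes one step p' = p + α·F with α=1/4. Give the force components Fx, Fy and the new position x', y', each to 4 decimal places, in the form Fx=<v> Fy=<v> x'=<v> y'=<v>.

Fx=-3.1879 Fy=0.0932 x'=2.2030 y'=0.0233

F_att = 1/4·(g−p) = 1/4·(-11,3) = (-2.7500,0.7500)
o1: d²=13 ≤ ρ²=24; F_rep = 37·(-2,-3)/13² = (-0.4379,-0.6568)
o2: d²=130 > ρ²=24 → inactive
o3: d²=306 > ρ²=24 → inactive
F = F_att + ΣF_rep = (-3.1879,0.0932)
p' = p + 1/4·F = (2.2030,0.0233)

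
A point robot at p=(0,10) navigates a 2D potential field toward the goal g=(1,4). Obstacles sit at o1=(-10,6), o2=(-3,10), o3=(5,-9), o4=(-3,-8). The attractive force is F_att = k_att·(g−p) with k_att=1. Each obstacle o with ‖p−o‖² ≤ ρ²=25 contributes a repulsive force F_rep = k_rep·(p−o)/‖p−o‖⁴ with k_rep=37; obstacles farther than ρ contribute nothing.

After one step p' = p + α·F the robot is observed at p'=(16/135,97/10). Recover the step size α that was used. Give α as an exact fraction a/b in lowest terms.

α = 1/20

F_att = 1·(g−p) = 1·(1,-6) = (1.0000,-6.0000)
o1: d²=116 > ρ²=25 → inactive
o2: d²=9 ≤ ρ²=25; F_rep = 37·(3,0)/9² = (1.3704,0.0000)
o3: d²=386 > ρ²=25 → inactive
o4: d²=333 > ρ²=25 → inactive
F = F_att + ΣF_rep = (2.3704,-6.0000)
Δp = p'−p = (0.1185,-0.3000); α = Δx/Fx = (16/135) / (64/27) = 1/20
check: Δy/Fy = (-3/10) / (-6) = 1/20 ✓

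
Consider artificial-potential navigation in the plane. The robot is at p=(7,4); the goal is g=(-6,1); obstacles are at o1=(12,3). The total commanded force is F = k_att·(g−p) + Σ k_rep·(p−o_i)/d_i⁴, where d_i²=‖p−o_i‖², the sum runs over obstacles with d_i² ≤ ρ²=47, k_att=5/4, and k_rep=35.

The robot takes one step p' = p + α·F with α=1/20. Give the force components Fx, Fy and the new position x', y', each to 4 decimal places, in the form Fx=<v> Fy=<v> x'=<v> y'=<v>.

F_att = 5/4·(g−p) = 5/4·(-13,-3) = (-16.2500,-3.7500)
o1: d²=26 ≤ ρ²=47; F_rep = 35·(-5,1)/26² = (-0.2589,0.0518)
F = F_att + ΣF_rep = (-16.5089,-3.6982)
p' = p + 1/20·F = (6.1746,3.8151)

Fx=-16.5089 Fy=-3.6982 x'=6.1746 y'=3.8151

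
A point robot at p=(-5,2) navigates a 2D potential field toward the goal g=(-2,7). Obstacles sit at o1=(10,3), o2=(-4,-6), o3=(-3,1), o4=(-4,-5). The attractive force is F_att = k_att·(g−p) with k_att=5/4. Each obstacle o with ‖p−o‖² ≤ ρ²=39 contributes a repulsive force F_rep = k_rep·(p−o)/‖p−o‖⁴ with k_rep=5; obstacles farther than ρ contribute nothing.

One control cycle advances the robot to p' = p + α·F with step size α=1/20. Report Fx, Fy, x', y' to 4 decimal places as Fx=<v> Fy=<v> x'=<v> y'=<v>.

F_att = 5/4·(g−p) = 5/4·(3,5) = (3.7500,6.2500)
o1: d²=226 > ρ²=39 → inactive
o2: d²=65 > ρ²=39 → inactive
o3: d²=5 ≤ ρ²=39; F_rep = 5·(-2,1)/5² = (-0.4000,0.2000)
o4: d²=50 > ρ²=39 → inactive
F = F_att + ΣF_rep = (3.3500,6.4500)
p' = p + 1/20·F = (-4.8325,2.3225)

Fx=3.3500 Fy=6.4500 x'=-4.8325 y'=2.3225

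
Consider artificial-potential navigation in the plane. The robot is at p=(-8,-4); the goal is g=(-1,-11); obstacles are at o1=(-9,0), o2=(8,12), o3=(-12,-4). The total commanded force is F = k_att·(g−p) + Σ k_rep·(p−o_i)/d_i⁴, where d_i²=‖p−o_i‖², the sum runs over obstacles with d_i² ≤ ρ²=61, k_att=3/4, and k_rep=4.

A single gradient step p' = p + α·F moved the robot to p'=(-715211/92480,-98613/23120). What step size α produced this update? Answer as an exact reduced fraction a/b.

F_att = 3/4·(g−p) = 3/4·(7,-7) = (5.2500,-5.2500)
o1: d²=17 ≤ ρ²=61; F_rep = 4·(1,-4)/17² = (0.0138,-0.0554)
o2: d²=512 > ρ²=61 → inactive
o3: d²=16 ≤ ρ²=61; F_rep = 4·(4,0)/16² = (0.0625,0.0000)
F = F_att + ΣF_rep = (5.3263,-5.3054)
Δp = p'−p = (0.2663,-0.2653); α = Δx/Fx = (24629/92480) / (24629/4624) = 1/20
check: Δy/Fy = (-6133/23120) / (-6133/1156) = 1/20 ✓

α = 1/20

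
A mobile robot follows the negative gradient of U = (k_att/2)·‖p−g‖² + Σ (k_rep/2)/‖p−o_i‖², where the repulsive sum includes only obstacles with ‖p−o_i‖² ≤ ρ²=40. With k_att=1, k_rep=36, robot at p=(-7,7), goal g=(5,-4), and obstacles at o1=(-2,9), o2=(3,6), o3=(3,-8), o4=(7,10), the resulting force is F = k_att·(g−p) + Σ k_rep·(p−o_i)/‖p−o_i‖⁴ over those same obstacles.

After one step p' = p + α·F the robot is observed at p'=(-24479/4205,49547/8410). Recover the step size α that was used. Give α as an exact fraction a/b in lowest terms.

F_att = 1·(g−p) = 1·(12,-11) = (12.0000,-11.0000)
o1: d²=29 ≤ ρ²=40; F_rep = 36·(-5,-2)/29² = (-0.2140,-0.0856)
o2: d²=101 > ρ²=40 → inactive
o3: d²=325 > ρ²=40 → inactive
o4: d²=205 > ρ²=40 → inactive
F = F_att + ΣF_rep = (11.7860,-11.0856)
Δp = p'−p = (1.1786,-1.1086); α = Δx/Fx = (4956/4205) / (9912/841) = 1/10
check: Δy/Fy = (-9323/8410) / (-9323/841) = 1/10 ✓

α = 1/10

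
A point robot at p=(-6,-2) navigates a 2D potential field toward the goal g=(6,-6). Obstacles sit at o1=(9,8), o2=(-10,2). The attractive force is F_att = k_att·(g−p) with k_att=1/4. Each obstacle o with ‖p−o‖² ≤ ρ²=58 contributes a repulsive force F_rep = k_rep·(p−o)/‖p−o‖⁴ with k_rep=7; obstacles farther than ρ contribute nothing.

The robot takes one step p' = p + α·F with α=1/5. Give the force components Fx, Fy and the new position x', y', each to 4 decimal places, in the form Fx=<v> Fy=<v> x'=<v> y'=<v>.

Fx=3.0273 Fy=-1.0273 x'=-5.3945 y'=-2.2055

F_att = 1/4·(g−p) = 1/4·(12,-4) = (3.0000,-1.0000)
o1: d²=325 > ρ²=58 → inactive
o2: d²=32 ≤ ρ²=58; F_rep = 7·(4,-4)/32² = (0.0273,-0.0273)
F = F_att + ΣF_rep = (3.0273,-1.0273)
p' = p + 1/5·F = (-5.3945,-2.2055)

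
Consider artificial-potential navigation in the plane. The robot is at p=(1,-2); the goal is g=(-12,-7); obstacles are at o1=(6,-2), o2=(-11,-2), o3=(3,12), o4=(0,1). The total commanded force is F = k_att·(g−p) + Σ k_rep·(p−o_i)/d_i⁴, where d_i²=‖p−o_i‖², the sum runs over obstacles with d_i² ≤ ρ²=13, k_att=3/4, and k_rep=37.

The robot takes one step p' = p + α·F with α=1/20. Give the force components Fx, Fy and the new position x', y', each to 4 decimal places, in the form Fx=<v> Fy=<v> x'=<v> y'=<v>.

Fx=-9.3800 Fy=-4.8600 x'=0.5310 y'=-2.2430

F_att = 3/4·(g−p) = 3/4·(-13,-5) = (-9.7500,-3.7500)
o1: d²=25 > ρ²=13 → inactive
o2: d²=144 > ρ²=13 → inactive
o3: d²=200 > ρ²=13 → inactive
o4: d²=10 ≤ ρ²=13; F_rep = 37·(1,-3)/10² = (0.3700,-1.1100)
F = F_att + ΣF_rep = (-9.3800,-4.8600)
p' = p + 1/20·F = (0.5310,-2.2430)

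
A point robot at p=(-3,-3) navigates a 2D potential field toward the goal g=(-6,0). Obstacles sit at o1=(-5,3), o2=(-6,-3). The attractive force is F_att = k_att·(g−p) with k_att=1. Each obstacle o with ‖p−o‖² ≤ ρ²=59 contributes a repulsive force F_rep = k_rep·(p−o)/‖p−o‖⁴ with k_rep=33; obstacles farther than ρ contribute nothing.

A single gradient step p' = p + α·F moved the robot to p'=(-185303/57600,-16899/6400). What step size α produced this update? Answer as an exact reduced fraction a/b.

α = 1/8

F_att = 1·(g−p) = 1·(-3,3) = (-3.0000,3.0000)
o1: d²=40 ≤ ρ²=59; F_rep = 33·(2,-6)/40² = (0.0413,-0.1237)
o2: d²=9 ≤ ρ²=59; F_rep = 33·(3,0)/9² = (1.2222,0.0000)
F = F_att + ΣF_rep = (-1.7365,2.8763)
Δp = p'−p = (-0.2171,0.3595); α = Δx/Fx = (-12503/57600) / (-12503/7200) = 1/8
check: Δy/Fy = (2301/6400) / (2301/800) = 1/8 ✓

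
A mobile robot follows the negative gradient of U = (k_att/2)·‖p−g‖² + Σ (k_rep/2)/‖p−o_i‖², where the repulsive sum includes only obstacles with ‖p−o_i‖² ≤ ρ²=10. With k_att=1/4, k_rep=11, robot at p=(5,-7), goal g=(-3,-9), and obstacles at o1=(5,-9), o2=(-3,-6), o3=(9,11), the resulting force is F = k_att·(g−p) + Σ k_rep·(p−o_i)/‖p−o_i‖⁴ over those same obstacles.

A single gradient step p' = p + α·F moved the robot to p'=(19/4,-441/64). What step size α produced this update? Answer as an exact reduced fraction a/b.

α = 1/8

F_att = 1/4·(g−p) = 1/4·(-8,-2) = (-2.0000,-0.5000)
o1: d²=4 ≤ ρ²=10; F_rep = 11·(0,2)/4² = (0.0000,1.3750)
o2: d²=65 > ρ²=10 → inactive
o3: d²=340 > ρ²=10 → inactive
F = F_att + ΣF_rep = (-2.0000,0.8750)
Δp = p'−p = (-0.2500,0.1094); α = Δx/Fx = (-1/4) / (-2) = 1/8
check: Δy/Fy = (7/64) / (7/8) = 1/8 ✓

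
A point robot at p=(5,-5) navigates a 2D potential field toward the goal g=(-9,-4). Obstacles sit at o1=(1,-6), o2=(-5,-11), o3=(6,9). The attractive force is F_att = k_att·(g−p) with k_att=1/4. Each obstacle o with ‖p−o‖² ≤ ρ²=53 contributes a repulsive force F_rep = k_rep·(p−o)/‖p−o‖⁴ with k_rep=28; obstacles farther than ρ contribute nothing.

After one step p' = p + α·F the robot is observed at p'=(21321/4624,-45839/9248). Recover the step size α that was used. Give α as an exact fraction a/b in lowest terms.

α = 1/8

F_att = 1/4·(g−p) = 1/4·(-14,1) = (-3.5000,0.2500)
o1: d²=17 ≤ ρ²=53; F_rep = 28·(4,1)/17² = (0.3875,0.0969)
o2: d²=136 > ρ²=53 → inactive
o3: d²=197 > ρ²=53 → inactive
F = F_att + ΣF_rep = (-3.1125,0.3469)
Δp = p'−p = (-0.3891,0.0434); α = Δx/Fx = (-1799/4624) / (-1799/578) = 1/8
check: Δy/Fy = (401/9248) / (401/1156) = 1/8 ✓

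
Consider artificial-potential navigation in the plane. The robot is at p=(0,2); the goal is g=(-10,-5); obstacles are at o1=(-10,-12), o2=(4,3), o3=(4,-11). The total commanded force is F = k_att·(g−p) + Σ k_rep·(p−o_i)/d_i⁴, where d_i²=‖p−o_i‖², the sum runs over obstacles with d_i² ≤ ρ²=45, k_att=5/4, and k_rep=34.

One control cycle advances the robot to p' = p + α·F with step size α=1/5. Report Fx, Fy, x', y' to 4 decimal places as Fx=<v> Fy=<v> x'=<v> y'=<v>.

F_att = 5/4·(g−p) = 5/4·(-10,-7) = (-12.5000,-8.7500)
o1: d²=296 > ρ²=45 → inactive
o2: d²=17 ≤ ρ²=45; F_rep = 34·(-4,-1)/17² = (-0.4706,-0.1176)
o3: d²=185 > ρ²=45 → inactive
F = F_att + ΣF_rep = (-12.9706,-8.8676)
p' = p + 1/5·F = (-2.5941,0.2265)

Fx=-12.9706 Fy=-8.8676 x'=-2.5941 y'=0.2265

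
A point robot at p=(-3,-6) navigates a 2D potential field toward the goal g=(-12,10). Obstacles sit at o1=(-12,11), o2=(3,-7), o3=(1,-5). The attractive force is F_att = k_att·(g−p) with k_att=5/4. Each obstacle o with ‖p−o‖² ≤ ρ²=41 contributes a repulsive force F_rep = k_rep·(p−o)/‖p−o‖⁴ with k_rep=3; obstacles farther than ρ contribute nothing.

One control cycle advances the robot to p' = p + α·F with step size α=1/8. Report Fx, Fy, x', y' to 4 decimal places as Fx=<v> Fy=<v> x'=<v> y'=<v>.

Fx=-11.3047 Fy=19.9918 x'=-4.4131 y'=-3.5010

F_att = 5/4·(g−p) = 5/4·(-9,16) = (-11.2500,20.0000)
o1: d²=370 > ρ²=41 → inactive
o2: d²=37 ≤ ρ²=41; F_rep = 3·(-6,1)/37² = (-0.0131,0.0022)
o3: d²=17 ≤ ρ²=41; F_rep = 3·(-4,-1)/17² = (-0.0415,-0.0104)
F = F_att + ΣF_rep = (-11.3047,19.9918)
p' = p + 1/8·F = (-4.4131,-3.5010)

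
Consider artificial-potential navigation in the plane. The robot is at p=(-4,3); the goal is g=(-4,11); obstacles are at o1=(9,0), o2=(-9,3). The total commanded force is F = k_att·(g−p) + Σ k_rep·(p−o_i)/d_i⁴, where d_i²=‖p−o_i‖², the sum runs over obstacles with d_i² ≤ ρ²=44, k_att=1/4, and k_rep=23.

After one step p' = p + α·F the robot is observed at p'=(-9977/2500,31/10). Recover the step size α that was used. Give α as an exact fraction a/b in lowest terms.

F_att = 1/4·(g−p) = 1/4·(0,8) = (0.0000,2.0000)
o1: d²=178 > ρ²=44 → inactive
o2: d²=25 ≤ ρ²=44; F_rep = 23·(5,0)/25² = (0.1840,0.0000)
F = F_att + ΣF_rep = (0.1840,2.0000)
Δp = p'−p = (0.0092,0.1000); α = Δx/Fx = (23/2500) / (23/125) = 1/20
check: Δy/Fy = (1/10) / (2) = 1/20 ✓

α = 1/20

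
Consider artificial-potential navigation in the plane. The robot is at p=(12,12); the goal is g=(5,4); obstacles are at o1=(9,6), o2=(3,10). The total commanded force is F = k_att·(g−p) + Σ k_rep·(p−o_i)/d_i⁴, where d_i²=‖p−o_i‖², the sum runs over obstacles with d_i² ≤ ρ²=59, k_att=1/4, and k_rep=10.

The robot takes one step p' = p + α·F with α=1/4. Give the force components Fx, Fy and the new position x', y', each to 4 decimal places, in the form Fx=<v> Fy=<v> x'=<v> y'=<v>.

Fx=-1.7352 Fy=-1.9704 x'=11.5662 y'=11.5074

F_att = 1/4·(g−p) = 1/4·(-7,-8) = (-1.7500,-2.0000)
o1: d²=45 ≤ ρ²=59; F_rep = 10·(3,6)/45² = (0.0148,0.0296)
o2: d²=85 > ρ²=59 → inactive
F = F_att + ΣF_rep = (-1.7352,-1.9704)
p' = p + 1/4·F = (11.5662,11.5074)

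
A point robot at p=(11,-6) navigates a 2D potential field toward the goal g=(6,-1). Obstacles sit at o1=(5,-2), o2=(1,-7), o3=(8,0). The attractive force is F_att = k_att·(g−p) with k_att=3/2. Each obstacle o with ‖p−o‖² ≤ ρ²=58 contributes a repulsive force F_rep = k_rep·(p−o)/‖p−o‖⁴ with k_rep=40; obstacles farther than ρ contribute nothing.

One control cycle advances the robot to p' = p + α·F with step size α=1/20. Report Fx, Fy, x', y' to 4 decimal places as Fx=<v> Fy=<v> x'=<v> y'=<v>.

Fx=-7.3520 Fy=7.3223 x'=10.6324 y'=-5.6339

F_att = 3/2·(g−p) = 3/2·(-5,5) = (-7.5000,7.5000)
o1: d²=52 ≤ ρ²=58; F_rep = 40·(6,-4)/52² = (0.0888,-0.0592)
o2: d²=101 > ρ²=58 → inactive
o3: d²=45 ≤ ρ²=58; F_rep = 40·(3,-6)/45² = (0.0593,-0.1185)
F = F_att + ΣF_rep = (-7.3520,7.3223)
p' = p + 1/20·F = (10.6324,-5.6339)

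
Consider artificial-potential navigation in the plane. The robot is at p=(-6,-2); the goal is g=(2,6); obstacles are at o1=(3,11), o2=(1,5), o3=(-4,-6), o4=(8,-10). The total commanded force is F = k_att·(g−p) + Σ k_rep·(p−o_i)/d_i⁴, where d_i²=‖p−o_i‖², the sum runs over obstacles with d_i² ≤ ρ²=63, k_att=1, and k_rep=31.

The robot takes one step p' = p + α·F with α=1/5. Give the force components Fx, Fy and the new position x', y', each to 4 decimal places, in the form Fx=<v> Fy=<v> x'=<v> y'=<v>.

F_att = 1·(g−p) = 1·(8,8) = (8.0000,8.0000)
o1: d²=250 > ρ²=63 → inactive
o2: d²=98 > ρ²=63 → inactive
o3: d²=20 ≤ ρ²=63; F_rep = 31·(-2,4)/20² = (-0.1550,0.3100)
o4: d²=260 > ρ²=63 → inactive
F = F_att + ΣF_rep = (7.8450,8.3100)
p' = p + 1/5·F = (-4.4310,-0.3380)

Fx=7.8450 Fy=8.3100 x'=-4.4310 y'=-0.3380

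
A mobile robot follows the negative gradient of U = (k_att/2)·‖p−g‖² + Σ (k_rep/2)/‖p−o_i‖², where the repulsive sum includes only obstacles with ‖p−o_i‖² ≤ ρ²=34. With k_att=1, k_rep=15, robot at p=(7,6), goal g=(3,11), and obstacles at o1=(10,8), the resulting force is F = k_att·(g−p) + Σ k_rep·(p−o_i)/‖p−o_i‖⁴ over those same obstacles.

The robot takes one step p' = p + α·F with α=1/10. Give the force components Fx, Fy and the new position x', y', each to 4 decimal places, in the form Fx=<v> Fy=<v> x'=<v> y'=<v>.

F_att = 1·(g−p) = 1·(-4,5) = (-4.0000,5.0000)
o1: d²=13 ≤ ρ²=34; F_rep = 15·(-3,-2)/13² = (-0.2663,-0.1775)
F = F_att + ΣF_rep = (-4.2663,4.8225)
p' = p + 1/10·F = (6.5734,6.4822)

Fx=-4.2663 Fy=4.8225 x'=6.5734 y'=6.4822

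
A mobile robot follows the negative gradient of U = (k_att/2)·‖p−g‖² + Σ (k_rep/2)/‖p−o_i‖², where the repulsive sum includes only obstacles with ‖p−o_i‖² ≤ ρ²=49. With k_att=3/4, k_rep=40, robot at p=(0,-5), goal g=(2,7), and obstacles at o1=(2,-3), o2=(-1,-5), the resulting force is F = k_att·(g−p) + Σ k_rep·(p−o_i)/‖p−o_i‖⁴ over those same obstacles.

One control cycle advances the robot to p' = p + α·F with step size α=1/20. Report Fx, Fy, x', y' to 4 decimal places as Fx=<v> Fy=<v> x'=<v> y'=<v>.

F_att = 3/4·(g−p) = 3/4·(2,12) = (1.5000,9.0000)
o1: d²=8 ≤ ρ²=49; F_rep = 40·(-2,-2)/8² = (-1.2500,-1.2500)
o2: d²=1 ≤ ρ²=49; F_rep = 40·(1,0)/1² = (40.0000,0.0000)
F = F_att + ΣF_rep = (40.2500,7.7500)
p' = p + 1/20·F = (2.0125,-4.6125)

Fx=40.2500 Fy=7.7500 x'=2.0125 y'=-4.6125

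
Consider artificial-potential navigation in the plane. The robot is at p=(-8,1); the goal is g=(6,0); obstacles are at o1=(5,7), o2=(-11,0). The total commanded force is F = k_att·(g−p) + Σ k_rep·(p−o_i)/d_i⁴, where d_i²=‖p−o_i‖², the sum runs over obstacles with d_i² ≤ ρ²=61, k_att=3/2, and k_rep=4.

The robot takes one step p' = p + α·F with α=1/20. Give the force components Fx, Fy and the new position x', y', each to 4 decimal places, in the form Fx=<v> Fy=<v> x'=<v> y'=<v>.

F_att = 3/2·(g−p) = 3/2·(14,-1) = (21.0000,-1.5000)
o1: d²=205 > ρ²=61 → inactive
o2: d²=10 ≤ ρ²=61; F_rep = 4·(3,1)/10² = (0.1200,0.0400)
F = F_att + ΣF_rep = (21.1200,-1.4600)
p' = p + 1/20·F = (-6.9440,0.9270)

Fx=21.1200 Fy=-1.4600 x'=-6.9440 y'=0.9270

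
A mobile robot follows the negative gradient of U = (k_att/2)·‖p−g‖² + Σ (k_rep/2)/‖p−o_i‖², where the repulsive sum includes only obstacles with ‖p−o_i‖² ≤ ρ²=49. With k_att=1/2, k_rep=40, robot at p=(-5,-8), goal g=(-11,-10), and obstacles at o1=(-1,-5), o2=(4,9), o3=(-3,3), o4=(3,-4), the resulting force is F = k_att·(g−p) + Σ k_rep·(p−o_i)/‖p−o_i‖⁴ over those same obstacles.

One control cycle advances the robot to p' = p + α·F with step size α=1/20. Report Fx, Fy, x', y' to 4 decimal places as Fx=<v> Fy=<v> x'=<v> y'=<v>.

Fx=-3.2560 Fy=-1.1920 x'=-5.1628 y'=-8.0596

F_att = 1/2·(g−p) = 1/2·(-6,-2) = (-3.0000,-1.0000)
o1: d²=25 ≤ ρ²=49; F_rep = 40·(-4,-3)/25² = (-0.2560,-0.1920)
o2: d²=370 > ρ²=49 → inactive
o3: d²=125 > ρ²=49 → inactive
o4: d²=80 > ρ²=49 → inactive
F = F_att + ΣF_rep = (-3.2560,-1.1920)
p' = p + 1/20·F = (-5.1628,-8.0596)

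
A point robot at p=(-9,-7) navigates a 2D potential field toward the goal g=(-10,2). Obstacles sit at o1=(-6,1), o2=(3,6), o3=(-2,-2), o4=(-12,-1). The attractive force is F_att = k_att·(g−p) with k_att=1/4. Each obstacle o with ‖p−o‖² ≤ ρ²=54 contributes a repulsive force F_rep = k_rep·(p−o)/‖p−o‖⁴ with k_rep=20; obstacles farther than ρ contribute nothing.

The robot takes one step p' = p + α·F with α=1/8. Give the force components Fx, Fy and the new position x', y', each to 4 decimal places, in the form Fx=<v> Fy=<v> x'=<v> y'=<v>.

F_att = 1/4·(g−p) = 1/4·(-1,9) = (-0.2500,2.2500)
o1: d²=73 > ρ²=54 → inactive
o2: d²=313 > ρ²=54 → inactive
o3: d²=74 > ρ²=54 → inactive
o4: d²=45 ≤ ρ²=54; F_rep = 20·(3,-6)/45² = (0.0296,-0.0593)
F = F_att + ΣF_rep = (-0.2204,2.1907)
p' = p + 1/8·F = (-9.0275,-6.7262)

Fx=-0.2204 Fy=2.1907 x'=-9.0275 y'=-6.7262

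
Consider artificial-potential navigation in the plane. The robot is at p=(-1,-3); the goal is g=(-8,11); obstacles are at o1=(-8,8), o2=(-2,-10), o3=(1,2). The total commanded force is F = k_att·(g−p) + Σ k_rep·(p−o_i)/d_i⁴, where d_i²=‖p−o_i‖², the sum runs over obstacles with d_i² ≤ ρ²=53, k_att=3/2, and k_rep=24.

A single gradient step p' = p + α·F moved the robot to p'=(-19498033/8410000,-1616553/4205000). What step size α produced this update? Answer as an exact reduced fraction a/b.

F_att = 3/2·(g−p) = 3/2·(-7,14) = (-10.5000,21.0000)
o1: d²=170 > ρ²=53 → inactive
o2: d²=50 ≤ ρ²=53; F_rep = 24·(1,7)/50² = (0.0096,0.0672)
o3: d²=29 ≤ ρ²=53; F_rep = 24·(-2,-5)/29² = (-0.0571,-0.1427)
F = F_att + ΣF_rep = (-10.5475,20.9245)
Δp = p'−p = (-1.3184,2.6156); α = Δx/Fx = (-11088033/8410000) / (-11088033/1051250) = 1/8
check: Δy/Fy = (10998447/4205000) / (10998447/525625) = 1/8 ✓

α = 1/8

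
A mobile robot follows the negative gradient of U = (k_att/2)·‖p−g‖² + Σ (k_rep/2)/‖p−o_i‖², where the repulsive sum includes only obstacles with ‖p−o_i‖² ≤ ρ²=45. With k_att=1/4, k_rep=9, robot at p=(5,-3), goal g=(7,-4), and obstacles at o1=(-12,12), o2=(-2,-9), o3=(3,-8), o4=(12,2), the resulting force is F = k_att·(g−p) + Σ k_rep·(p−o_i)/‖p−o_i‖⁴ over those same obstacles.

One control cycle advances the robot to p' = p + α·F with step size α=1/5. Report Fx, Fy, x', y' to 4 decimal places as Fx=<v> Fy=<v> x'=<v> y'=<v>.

Fx=0.5214 Fy=-0.1965 x'=5.1043 y'=-3.0393

F_att = 1/4·(g−p) = 1/4·(2,-1) = (0.5000,-0.2500)
o1: d²=514 > ρ²=45 → inactive
o2: d²=85 > ρ²=45 → inactive
o3: d²=29 ≤ ρ²=45; F_rep = 9·(2,5)/29² = (0.0214,0.0535)
o4: d²=74 > ρ²=45 → inactive
F = F_att + ΣF_rep = (0.5214,-0.1965)
p' = p + 1/5·F = (5.1043,-3.0393)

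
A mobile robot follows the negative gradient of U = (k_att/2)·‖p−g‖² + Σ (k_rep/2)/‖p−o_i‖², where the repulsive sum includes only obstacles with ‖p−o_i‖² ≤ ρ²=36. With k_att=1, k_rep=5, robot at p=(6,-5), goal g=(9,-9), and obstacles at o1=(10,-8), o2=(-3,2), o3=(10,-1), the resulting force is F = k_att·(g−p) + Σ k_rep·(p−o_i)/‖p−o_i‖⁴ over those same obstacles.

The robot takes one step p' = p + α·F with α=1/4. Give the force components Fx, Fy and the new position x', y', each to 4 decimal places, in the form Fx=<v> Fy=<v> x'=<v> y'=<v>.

F_att = 1·(g−p) = 1·(3,-4) = (3.0000,-4.0000)
o1: d²=25 ≤ ρ²=36; F_rep = 5·(-4,3)/25² = (-0.0320,0.0240)
o2: d²=130 > ρ²=36 → inactive
o3: d²=32 ≤ ρ²=36; F_rep = 5·(-4,-4)/32² = (-0.0195,-0.0195)
F = F_att + ΣF_rep = (2.9485,-3.9955)
p' = p + 1/4·F = (6.7371,-5.9989)

Fx=2.9485 Fy=-3.9955 x'=6.7371 y'=-5.9989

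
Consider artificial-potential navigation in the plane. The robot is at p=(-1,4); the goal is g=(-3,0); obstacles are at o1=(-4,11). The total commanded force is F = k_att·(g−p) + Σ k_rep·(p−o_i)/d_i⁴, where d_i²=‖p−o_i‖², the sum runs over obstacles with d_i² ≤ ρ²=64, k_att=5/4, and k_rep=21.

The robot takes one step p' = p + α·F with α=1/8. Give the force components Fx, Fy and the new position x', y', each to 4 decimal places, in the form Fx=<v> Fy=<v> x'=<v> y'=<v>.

Fx=-2.4813 Fy=-5.0437 x'=-1.3102 y'=3.3695

F_att = 5/4·(g−p) = 5/4·(-2,-4) = (-2.5000,-5.0000)
o1: d²=58 ≤ ρ²=64; F_rep = 21·(3,-7)/58² = (0.0187,-0.0437)
F = F_att + ΣF_rep = (-2.4813,-5.0437)
p' = p + 1/8·F = (-1.3102,3.3695)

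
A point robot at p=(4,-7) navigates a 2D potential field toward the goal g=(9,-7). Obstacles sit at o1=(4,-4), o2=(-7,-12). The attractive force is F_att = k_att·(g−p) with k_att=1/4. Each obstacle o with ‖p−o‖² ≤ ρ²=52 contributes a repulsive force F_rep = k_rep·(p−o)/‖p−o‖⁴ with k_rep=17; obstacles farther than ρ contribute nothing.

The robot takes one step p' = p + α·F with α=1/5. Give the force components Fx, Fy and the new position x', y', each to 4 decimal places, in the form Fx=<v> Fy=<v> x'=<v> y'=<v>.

Fx=1.2500 Fy=-0.6296 x'=4.2500 y'=-7.1259

F_att = 1/4·(g−p) = 1/4·(5,0) = (1.2500,0.0000)
o1: d²=9 ≤ ρ²=52; F_rep = 17·(0,-3)/9² = (0.0000,-0.6296)
o2: d²=146 > ρ²=52 → inactive
F = F_att + ΣF_rep = (1.2500,-0.6296)
p' = p + 1/5·F = (4.2500,-7.1259)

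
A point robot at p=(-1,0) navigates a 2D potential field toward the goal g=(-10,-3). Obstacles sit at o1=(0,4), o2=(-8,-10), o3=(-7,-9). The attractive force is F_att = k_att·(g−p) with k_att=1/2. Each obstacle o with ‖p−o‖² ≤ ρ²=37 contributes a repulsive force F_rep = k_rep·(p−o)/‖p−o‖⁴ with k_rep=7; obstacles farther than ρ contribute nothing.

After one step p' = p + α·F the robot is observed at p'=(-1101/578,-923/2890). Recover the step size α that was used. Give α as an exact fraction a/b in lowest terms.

α = 1/5

F_att = 1/2·(g−p) = 1/2·(-9,-3) = (-4.5000,-1.5000)
o1: d²=17 ≤ ρ²=37; F_rep = 7·(-1,-4)/17² = (-0.0242,-0.0969)
o2: d²=149 > ρ²=37 → inactive
o3: d²=117 > ρ²=37 → inactive
F = F_att + ΣF_rep = (-4.5242,-1.5969)
Δp = p'−p = (-0.9048,-0.3194); α = Δx/Fx = (-523/578) / (-2615/578) = 1/5
check: Δy/Fy = (-923/2890) / (-923/578) = 1/5 ✓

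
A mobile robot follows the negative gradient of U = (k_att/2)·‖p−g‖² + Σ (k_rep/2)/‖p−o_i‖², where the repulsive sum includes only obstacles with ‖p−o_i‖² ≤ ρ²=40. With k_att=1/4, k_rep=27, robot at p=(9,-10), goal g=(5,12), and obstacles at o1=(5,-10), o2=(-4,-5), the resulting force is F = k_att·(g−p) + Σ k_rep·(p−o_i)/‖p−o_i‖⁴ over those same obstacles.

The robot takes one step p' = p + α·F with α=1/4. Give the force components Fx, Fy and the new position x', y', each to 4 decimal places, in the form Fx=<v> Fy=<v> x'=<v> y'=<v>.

Fx=-0.5781 Fy=5.5000 x'=8.8555 y'=-8.6250

F_att = 1/4·(g−p) = 1/4·(-4,22) = (-1.0000,5.5000)
o1: d²=16 ≤ ρ²=40; F_rep = 27·(4,0)/16² = (0.4219,0.0000)
o2: d²=194 > ρ²=40 → inactive
F = F_att + ΣF_rep = (-0.5781,5.5000)
p' = p + 1/4·F = (8.8555,-8.6250)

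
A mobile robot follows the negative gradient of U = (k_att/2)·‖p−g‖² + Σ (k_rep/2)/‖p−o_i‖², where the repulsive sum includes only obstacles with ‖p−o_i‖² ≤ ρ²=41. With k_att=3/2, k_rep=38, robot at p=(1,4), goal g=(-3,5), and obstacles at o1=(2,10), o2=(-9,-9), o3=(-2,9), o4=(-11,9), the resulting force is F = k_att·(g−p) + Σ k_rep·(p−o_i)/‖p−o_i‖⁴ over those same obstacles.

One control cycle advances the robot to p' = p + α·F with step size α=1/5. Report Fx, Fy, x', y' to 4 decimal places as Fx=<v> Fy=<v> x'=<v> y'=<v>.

F_att = 3/2·(g−p) = 3/2·(-4,1) = (-6.0000,1.5000)
o1: d²=37 ≤ ρ²=41; F_rep = 38·(-1,-6)/37² = (-0.0278,-0.1665)
o2: d²=269 > ρ²=41 → inactive
o3: d²=34 ≤ ρ²=41; F_rep = 38·(3,-5)/34² = (0.0986,-0.1644)
o4: d²=169 > ρ²=41 → inactive
F = F_att + ΣF_rep = (-5.9291,1.1691)
p' = p + 1/5·F = (-0.1858,4.2338)

Fx=-5.9291 Fy=1.1691 x'=-0.1858 y'=4.2338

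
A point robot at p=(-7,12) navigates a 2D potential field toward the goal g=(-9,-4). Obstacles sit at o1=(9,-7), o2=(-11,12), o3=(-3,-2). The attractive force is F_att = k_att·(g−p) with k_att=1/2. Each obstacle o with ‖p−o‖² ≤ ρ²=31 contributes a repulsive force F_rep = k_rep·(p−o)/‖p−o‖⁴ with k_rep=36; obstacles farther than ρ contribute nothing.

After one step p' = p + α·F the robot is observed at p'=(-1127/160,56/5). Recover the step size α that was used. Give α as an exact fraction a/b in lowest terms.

α = 1/10

F_att = 1/2·(g−p) = 1/2·(-2,-16) = (-1.0000,-8.0000)
o1: d²=617 > ρ²=31 → inactive
o2: d²=16 ≤ ρ²=31; F_rep = 36·(4,0)/16² = (0.5625,0.0000)
o3: d²=212 > ρ²=31 → inactive
F = F_att + ΣF_rep = (-0.4375,-8.0000)
Δp = p'−p = (-0.0437,-0.8000); α = Δx/Fx = (-7/160) / (-7/16) = 1/10
check: Δy/Fy = (-4/5) / (-8) = 1/10 ✓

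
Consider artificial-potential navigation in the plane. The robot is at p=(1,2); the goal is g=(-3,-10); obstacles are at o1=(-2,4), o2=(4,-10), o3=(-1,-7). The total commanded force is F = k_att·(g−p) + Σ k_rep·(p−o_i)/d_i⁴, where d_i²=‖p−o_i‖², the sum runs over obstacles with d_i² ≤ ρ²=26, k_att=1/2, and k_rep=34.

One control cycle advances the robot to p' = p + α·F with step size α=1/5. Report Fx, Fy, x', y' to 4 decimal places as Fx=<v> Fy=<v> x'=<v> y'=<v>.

F_att = 1/2·(g−p) = 1/2·(-4,-12) = (-2.0000,-6.0000)
o1: d²=13 ≤ ρ²=26; F_rep = 34·(3,-2)/13² = (0.6036,-0.4024)
o2: d²=153 > ρ²=26 → inactive
o3: d²=85 > ρ²=26 → inactive
F = F_att + ΣF_rep = (-1.3964,-6.4024)
p' = p + 1/5·F = (0.7207,0.7195)

Fx=-1.3964 Fy=-6.4024 x'=0.7207 y'=0.7195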